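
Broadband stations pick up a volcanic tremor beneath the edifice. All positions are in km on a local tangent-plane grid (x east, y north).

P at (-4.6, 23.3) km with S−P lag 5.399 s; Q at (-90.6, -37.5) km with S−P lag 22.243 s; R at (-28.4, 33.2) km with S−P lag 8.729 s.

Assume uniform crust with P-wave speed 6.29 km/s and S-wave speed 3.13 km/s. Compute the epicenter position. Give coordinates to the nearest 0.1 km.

(25.8, 37.7)

Distance from S−P lag: d = Δt · v_P v_S / (v_P − v_S) = Δt · (6.29·3.13)/(6.29−3.13) ≈ 6.2303·Δt.
So d_P = 33.64, d_Q = 138.58, d_R = 54.38 km.
Circle about each station: (x + 4.6)² + (y − 23.3)² = 33.64²; (x + 90.6)² + (y + 37.5)² = 138.58²; (x + 28.4)² + (y − 33.2)² = 54.38².
Subtracting the P equation from the Q and R equations removes the quadratic terms:
-172.0 x − 121.6 y = -9022.21
-47.6 x + 19.8 y = -480.78
Solving the 2×2 system: x ≈ 25.8, y ≈ 37.7 km.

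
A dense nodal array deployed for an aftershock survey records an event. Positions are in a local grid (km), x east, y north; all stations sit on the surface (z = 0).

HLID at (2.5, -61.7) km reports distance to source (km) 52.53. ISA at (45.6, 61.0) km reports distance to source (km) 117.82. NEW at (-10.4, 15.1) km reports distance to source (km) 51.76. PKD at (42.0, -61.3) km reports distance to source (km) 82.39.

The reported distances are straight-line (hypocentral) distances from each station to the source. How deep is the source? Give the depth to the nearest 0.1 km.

23.6 km

Each station gives a sphere (x−x_i)² + (y−y_i)² + z² = d_i² (stations at z=0).
Subtracting the HLID sphere from ISA and NEW: z² cancels, leaving linear equations in x and y:
86.2 x + 245.4 y = -9134.93
-25.8 x + 153.6 y = -3396.67
Solving: x ≈ -29.102, y ≈ -27.002 km (keep extra digits for the depth step; rounded: -29.1, -27.0).
Then from the HLID sphere: z² = 52.53² − (x − 2.5)² − (y + 61.7)² with x = -29.102, y = -27.002, so z ≈ 23.596 ≈ 23.6 km.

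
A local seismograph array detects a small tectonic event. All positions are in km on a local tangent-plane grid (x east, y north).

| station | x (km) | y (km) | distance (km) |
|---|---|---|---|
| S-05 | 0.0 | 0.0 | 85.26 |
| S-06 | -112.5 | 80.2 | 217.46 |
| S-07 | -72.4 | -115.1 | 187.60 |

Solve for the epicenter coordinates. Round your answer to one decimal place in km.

84.4 km east, -12.1 km north

Circle about each station: x² + y² = 85.26²; (x + 112.5)² + (y − 80.2)² = 217.46²; (x + 72.4)² + (y + 115.1)² = 187.60².
Subtracting the S-05 equation from the S-06 and S-07 equations removes the quadratic terms:
-225.0 x + 160.4 y = -20931.29
-144.8 x − 230.2 y = -9434.72
Solving the 2×2 system: x ≈ 84.4, y ≈ -12.1 km.
Check against S-05 (with the unrounded x, y): √(x²+y²) = 85.26 ≈ 85.26 km. ✓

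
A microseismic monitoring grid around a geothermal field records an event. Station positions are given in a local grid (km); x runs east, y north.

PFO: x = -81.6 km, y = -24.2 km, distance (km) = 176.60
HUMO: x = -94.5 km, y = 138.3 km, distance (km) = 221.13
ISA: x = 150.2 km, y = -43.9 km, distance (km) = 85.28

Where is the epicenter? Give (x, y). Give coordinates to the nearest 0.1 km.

(90.2, 16.7)

Circle about each station: (x + 81.6)² + (y + 24.2)² = 176.60²; (x + 94.5)² + (y − 138.3)² = 221.13²; (x − 150.2)² + (y + 43.9)² = 85.28².
Subtracting pairs of circle equations eliminates x²+y² and gives linear equations (the radical axes):
-25.8 x + 325.0 y = 3102.02
463.6 x − 39.4 y = 41157.93
Solving the 2×2 system: x ≈ 90.2, y ≈ 16.7 km.
Check against PFO (with the unrounded x, y): √((x + 81.6)²+(y + 24.2)²) = 176.60 ≈ 176.60 km. ✓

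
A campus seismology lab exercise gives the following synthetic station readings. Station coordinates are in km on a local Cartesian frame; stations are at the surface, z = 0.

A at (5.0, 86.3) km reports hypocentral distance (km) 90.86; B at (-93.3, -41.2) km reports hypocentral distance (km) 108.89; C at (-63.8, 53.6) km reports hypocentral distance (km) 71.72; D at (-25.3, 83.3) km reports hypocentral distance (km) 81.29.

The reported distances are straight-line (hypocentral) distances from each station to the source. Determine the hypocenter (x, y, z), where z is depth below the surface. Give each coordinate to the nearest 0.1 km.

Each station gives a sphere (x−x_i)² + (y−y_i)² + z² = d_i² (stations at z=0).
Subtracting the A sphere from B and C: z² cancels, leaving linear equations in x and y:
-196.6 x − 255.0 y = -671.85
-137.6 x − 65.4 y = 2582.49
Solving: x ≈ -31.600, y ≈ 26.998 km (keep extra digits for the depth step; rounded: -31.6, 27.0).
Then from the A sphere: z² = 90.86² − (x − 5.0)² − (y − 86.3)² with x = -31.600, y = 26.998, so z ≈ 58.303 ≈ 58.3 km.

x ≈ -31.6 km, y ≈ 27.0 km, depth ≈ 58.3 km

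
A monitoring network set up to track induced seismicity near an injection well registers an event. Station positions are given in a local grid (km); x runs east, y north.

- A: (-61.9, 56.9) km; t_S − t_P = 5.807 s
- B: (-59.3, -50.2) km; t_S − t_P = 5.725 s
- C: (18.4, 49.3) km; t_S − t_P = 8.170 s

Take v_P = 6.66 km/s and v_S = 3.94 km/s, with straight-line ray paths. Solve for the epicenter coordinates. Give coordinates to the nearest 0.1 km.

-45.6 km east, 3.3 km north

Distance from S−P lag: d = Δt · v_P v_S / (v_P − v_S) = Δt · (6.66·3.94)/(6.66−3.94) ≈ 9.6472·Δt.
So d_A = 56.02, d_B = 55.23, d_C = 78.82 km.
Circle about each station: (x + 61.9)² + (y − 56.9)² = 56.02²; (x + 59.3)² + (y + 50.2)² = 55.23²; (x − 18.4)² + (y − 49.3)² = 78.82².
Subtracting pairs of circle equations eliminates x²+y² and gives linear equations (the radical axes):
5.2 x − 214.2 y = -944.80
160.6 x − 15.2 y = -7374.52
Solving the 2×2 system: x ≈ -45.6, y ≈ 3.3 km.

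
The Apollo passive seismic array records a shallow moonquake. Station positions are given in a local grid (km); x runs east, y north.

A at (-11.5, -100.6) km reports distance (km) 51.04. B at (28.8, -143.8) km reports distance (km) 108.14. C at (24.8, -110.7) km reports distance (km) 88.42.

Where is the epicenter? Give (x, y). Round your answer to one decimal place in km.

Circle about each station: (x + 11.5)² + (y + 100.6)² = 51.04²; (x − 28.8)² + (y + 143.8)² = 108.14²; (x − 24.8)² + (y + 110.7)² = 88.42².
Subtracting pairs of circle equations eliminates x²+y² and gives linear equations (the radical axes):
80.6 x − 86.4 y = 2166.09
72.6 x − 20.2 y = -2596.09
Solving the 2×2 system: x ≈ -57.7, y ≈ -78.9 km.

x ≈ -57.7 km, y ≈ -78.9 km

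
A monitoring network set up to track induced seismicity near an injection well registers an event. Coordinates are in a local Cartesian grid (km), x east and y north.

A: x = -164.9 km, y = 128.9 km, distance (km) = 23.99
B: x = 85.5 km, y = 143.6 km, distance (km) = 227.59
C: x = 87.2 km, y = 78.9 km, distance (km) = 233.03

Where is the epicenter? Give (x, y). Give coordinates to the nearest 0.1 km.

Circle about each station: (x + 164.9)² + (y − 128.9)² = 23.99²; (x − 85.5)² + (y − 143.6)² = 227.59²; (x − 87.2)² + (y − 78.9)² = 233.03².
Subtracting the A equation from the B and C equations removes the quadratic terms:
500.8 x + 29.4 y = -67097.70
504.2 x − 100.0 y = -83705.63
Solving the 2×2 system: x ≈ -141.3, y ≈ 124.6 km.

(-141.3, 124.6)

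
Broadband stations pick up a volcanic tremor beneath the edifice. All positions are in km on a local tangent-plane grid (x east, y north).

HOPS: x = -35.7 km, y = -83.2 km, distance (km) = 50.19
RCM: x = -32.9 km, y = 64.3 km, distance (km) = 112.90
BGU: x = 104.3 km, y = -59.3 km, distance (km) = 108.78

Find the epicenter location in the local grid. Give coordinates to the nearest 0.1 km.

-3.5 km east, -44.7 km north

Circle about each station: (x + 35.7)² + (y + 83.2)² = 50.19²; (x + 32.9)² + (y − 64.3)² = 112.90²; (x − 104.3)² + (y + 59.3)² = 108.78².
Subtracting pairs of circle equations eliminates x²+y² and gives linear equations (the radical axes):
5.6 x + 295.0 y = -13207.20
280.0 x + 47.8 y = -3115.80
Solving the 2×2 system: x ≈ -3.5, y ≈ -44.7 km.
Check against HOPS (with the unrounded x, y): √((x + 35.7)²+(y + 83.2)²) = 50.19 ≈ 50.19 km. ✓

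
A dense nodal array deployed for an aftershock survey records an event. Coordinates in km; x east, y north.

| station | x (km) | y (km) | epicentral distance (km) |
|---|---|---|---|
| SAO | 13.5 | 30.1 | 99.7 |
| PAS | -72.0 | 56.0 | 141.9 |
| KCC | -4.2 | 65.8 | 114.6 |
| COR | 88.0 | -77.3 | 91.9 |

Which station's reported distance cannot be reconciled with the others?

KCC

Solve using three stations at a time. Using SAO, PAS, COR (subtract circle equations pairwise → linear system) gives (x, y) ≈ (-3.3, -68.0).
Distances from that point to each station vs reported:
  SAO: calculated 99.6 vs reported 99.7 → residual 0.1 km
  PAS: calculated 141.8 vs reported 141.9 → residual 0.1 km
  KCC: calculated 133.8 vs reported 114.6 → residual 19.2 km
  COR: calculated 91.7 vs reported 91.9 → residual 0.2 km
SAO, PAS, COR are mutually consistent (residuals ≈ 0); KCC is off by 19.2 km.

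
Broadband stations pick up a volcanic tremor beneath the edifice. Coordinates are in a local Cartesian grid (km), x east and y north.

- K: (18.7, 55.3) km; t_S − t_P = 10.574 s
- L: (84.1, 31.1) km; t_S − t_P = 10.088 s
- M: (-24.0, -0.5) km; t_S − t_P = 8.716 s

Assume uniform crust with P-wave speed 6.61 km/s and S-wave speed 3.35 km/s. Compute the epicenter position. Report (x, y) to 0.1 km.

Distance from S−P lag: d = Δt · v_P v_S / (v_P − v_S) = Δt · (6.61·3.35)/(6.61−3.35) ≈ 6.7925·Δt.
So d_K = 71.82, d_L = 68.52, d_M = 59.20 km.
Circle about each station: (x − 18.7)² + (y − 55.3)² = 71.82²; (x − 84.1)² + (y − 31.1)² = 68.52²; (x + 24.0)² + (y + 0.5)² = 59.20².
Subtracting the K equation from the L and M equations removes the quadratic terms:
130.8 x − 48.4 y = 5095.36
-85.4 x − 111.6 y = -1178.06
Solving the 2×2 system: x ≈ 33.4, y ≈ -15.0 km.

x ≈ 33.4 km, y ≈ -15.0 km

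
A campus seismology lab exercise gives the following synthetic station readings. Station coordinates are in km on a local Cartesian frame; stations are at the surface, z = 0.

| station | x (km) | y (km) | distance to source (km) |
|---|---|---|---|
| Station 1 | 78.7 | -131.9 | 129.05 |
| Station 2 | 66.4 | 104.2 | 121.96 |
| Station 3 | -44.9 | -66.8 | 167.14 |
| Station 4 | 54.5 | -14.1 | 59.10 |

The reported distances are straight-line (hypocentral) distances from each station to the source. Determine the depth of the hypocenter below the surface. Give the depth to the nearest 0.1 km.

Each station gives a sphere (x−x_i)² + (y−y_i)² + z² = d_i² (stations at z=0).
Subtracting the Station 1 sphere from Station 2 and Station 3: z² cancels, leaving linear equations in x and y:
-24.6 x + 472.2 y = -6545.04
-247.2 x + 130.2 y = -28394.93
Solving: x ≈ 110.601, y ≈ -8.099 km (keep extra digits for the depth step; rounded: 110.6, -8.1).
Then from the Station 1 sphere: z² = 129.05² − (x − 78.7)² − (y + 131.9)² with x = 110.601, y = -8.099, so z ≈ 17.594 ≈ 17.6 km.

z ≈ 17.6 km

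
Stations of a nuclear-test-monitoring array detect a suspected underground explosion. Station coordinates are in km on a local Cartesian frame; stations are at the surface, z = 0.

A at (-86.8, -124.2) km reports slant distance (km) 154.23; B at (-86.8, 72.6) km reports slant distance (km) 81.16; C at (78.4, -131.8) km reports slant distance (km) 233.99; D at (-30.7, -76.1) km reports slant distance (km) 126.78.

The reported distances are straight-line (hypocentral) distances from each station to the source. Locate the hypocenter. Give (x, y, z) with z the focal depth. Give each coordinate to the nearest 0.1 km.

Each station gives a sphere (x−x_i)² + (y−y_i)² + z² = d_i² (stations at z=0).
Subtracting the A sphere from B and C: z² cancels, leaving linear equations in x and y:
0.0 x + 393.6 y = 7045.07
330.4 x − 15.2 y = -30406.51
Solving: x ≈ -91.206, y ≈ 17.899 km (keep extra digits for the depth step; rounded: -91.2, 17.9).
Then from the A sphere: z² = 154.23² − (x + 86.8)² − (y + 124.2)² with x = -91.206, y = 17.899, so z ≈ 59.794 ≈ 59.8 km.

x ≈ -91.2 km, y ≈ 17.9 km, depth ≈ 59.8 km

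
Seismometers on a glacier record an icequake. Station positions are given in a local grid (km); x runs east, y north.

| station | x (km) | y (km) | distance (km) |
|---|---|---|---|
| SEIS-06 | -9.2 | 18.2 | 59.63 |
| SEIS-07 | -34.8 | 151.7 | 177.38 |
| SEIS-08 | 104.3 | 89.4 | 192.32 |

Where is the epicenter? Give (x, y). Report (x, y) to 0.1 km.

Circle about each station: (x + 9.2)² + (y − 18.2)² = 59.63²; (x + 34.8)² + (y − 151.7)² = 177.38²; (x − 104.3)² + (y − 89.4)² = 192.32².
Subtracting pairs of circle equations eliminates x²+y² and gives linear equations (the radical axes):
-51.2 x + 267.0 y = -4099.88
227.0 x + 142.4 y = -14976.28
Solving the 2×2 system: x ≈ -50.3, y ≈ -25.0 km.
Check against SEIS-06 (with the unrounded x, y): √((x + 9.2)²+(y − 18.2)²) = 59.62 ≈ 59.63 km. ✓

x ≈ -50.3 km, y ≈ -25.0 km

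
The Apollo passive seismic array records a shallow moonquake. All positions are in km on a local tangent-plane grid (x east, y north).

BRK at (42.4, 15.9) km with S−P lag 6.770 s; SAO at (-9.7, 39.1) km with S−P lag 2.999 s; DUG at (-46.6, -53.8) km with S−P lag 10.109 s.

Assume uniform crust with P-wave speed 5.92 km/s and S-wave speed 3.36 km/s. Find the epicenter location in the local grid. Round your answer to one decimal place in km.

Distance from S−P lag: d = Δt · v_P v_S / (v_P − v_S) = Δt · (5.92·3.36)/(5.92−3.36) ≈ 7.7700·Δt.
So d_BRK = 52.60, d_SAO = 23.30, d_DUG = 78.55 km.
Circle about each station: (x − 42.4)² + (y − 15.9)² = 52.60²; (x + 9.7)² + (y − 39.1)² = 23.30²; (x + 46.6)² + (y + 53.8)² = 78.55².
Subtracting pairs of circle equations eliminates x²+y² and gives linear equations (the radical axes):
-104.2 x + 46.4 y = 1796.20
-178.0 x − 139.4 y = -387.91
Solving the 2×2 system: x ≈ -10.2, y ≈ 15.8 km.

-10.2 km east, 15.8 km north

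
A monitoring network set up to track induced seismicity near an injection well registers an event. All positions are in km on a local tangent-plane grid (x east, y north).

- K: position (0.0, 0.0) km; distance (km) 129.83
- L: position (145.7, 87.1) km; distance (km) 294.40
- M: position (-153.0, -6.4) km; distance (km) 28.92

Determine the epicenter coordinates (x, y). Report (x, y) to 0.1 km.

Circle about each station: x² + y² = 129.83²; (x − 145.7)² + (y − 87.1)² = 294.40²; (x + 153.0)² + (y + 6.4)² = 28.92².
Subtracting pairs of circle equations eliminates x²+y² and gives linear equations (the radical axes):
291.4 x + 174.2 y = -41000.63
-306.0 x − 12.8 y = 39469.42
Solving the 2×2 system: x ≈ -128.1, y ≈ -21.1 km.
Check against K (with the unrounded x, y): √(x²+y²) = 129.83 ≈ 129.83 km. ✓

(-128.1, -21.1)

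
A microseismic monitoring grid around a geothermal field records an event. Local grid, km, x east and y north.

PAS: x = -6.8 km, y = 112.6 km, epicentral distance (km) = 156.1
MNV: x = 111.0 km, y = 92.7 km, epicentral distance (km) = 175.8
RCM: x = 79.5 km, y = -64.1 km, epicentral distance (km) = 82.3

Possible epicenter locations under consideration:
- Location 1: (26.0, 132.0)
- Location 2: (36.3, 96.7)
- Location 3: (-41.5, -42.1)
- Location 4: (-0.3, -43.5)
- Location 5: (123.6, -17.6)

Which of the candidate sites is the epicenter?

For each candidate, compare |candidate − station| to the reported distance:
Location 1: residuals PAS 118.0, MNV 82.2, RCM 121.0 → max 121.0 km
Location 2: residuals PAS 110.2, MNV 101.0, RCM 84.2 → max 110.2 km
Location 3: residuals PAS 2.4, MNV 27.7, RCM 40.7 → max 40.7 km
Location 4: residuals PAS 0.1, MNV 0.1, RCM 0.1 → max 0.1 km
Location 5: residuals PAS 28.2, MNV 64.8, RCM 18.2 → max 64.8 km
Only Location 4 has all residuals ≈ 0.

Location 4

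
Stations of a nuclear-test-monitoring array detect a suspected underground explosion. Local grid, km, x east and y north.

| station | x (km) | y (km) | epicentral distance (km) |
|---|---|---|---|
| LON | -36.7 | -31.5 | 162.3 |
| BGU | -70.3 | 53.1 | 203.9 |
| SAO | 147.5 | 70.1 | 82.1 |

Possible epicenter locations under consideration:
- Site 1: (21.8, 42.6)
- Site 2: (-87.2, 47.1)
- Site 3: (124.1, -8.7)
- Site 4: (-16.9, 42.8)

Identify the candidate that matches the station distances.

Site 3

For each candidate, compare |candidate − station| to the reported distance:
Site 1: residuals LON 67.9, BGU 111.2, SAO 46.6 → max 111.2 km
Site 2: residuals LON 68.9, BGU 186.0, SAO 153.7 → max 186.0 km
Site 3: residuals LON 0.1, BGU 0.1, SAO 0.1 → max 0.1 km
Site 4: residuals LON 85.4, BGU 149.5, SAO 84.6 → max 149.5 km
Only Site 3 has all residuals ≈ 0.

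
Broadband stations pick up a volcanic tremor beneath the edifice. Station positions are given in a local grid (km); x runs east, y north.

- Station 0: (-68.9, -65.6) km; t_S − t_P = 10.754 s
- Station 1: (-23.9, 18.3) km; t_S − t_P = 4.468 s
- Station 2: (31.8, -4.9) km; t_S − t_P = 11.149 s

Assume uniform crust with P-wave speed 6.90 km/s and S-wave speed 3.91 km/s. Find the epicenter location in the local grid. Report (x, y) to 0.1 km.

(-62.1, 31.2)

Distance from S−P lag: d = Δt · v_P v_S / (v_P − v_S) = Δt · (6.90·3.91)/(6.90−3.91) ≈ 9.0231·Δt.
So d_Station 0 = 97.03, d_Station 1 = 40.32, d_Station 2 = 100.60 km.
Circle about each station: (x + 68.9)² + (y + 65.6)² = 97.03²; (x + 23.9)² + (y − 18.3)² = 40.32²; (x − 31.8)² + (y + 4.9)² = 100.60².
Subtracting the Station 0 equation from the Station 1 and Station 2 equations removes the quadratic terms:
90.0 x + 167.8 y = -355.35
201.4 x + 121.4 y = -8720.86
Solving the 2×2 system: x ≈ -62.1, y ≈ 31.2 km.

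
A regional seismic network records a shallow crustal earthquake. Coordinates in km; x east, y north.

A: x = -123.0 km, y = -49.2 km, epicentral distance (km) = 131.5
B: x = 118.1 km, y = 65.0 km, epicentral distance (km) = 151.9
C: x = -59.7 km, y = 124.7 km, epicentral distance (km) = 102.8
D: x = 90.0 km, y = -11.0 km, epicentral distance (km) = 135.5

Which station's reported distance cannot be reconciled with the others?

C

Solve using three stations at a time. Using A, B, D (subtract circle equations pairwise → linear system) gives (x, y) ≈ (-32.8, 46.6).
Distances from that point to each station vs reported:
  A: calculated 131.6 vs reported 131.5 → residual 0.1 km
  B: calculated 152.0 vs reported 151.9 → residual 0.1 km
  C: calculated 82.6 vs reported 102.8 → residual 20.2 km
  D: calculated 135.6 vs reported 135.5 → residual 0.1 km
A, B, D are mutually consistent (residuals ≈ 0); C is off by 20.2 km.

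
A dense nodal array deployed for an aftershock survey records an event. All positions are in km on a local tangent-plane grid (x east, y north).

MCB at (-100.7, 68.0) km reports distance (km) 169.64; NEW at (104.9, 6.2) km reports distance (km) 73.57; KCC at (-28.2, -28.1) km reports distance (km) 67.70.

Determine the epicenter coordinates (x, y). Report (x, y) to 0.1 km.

Circle about each station: (x + 100.7)² + (y − 68.0)² = 169.64²; (x − 104.9)² + (y − 6.2)² = 73.57²; (x + 28.2)² + (y + 28.1)² = 67.70².
Subtracting the MCB equation from the NEW and KCC equations removes the quadratic terms:
411.2 x − 123.6 y = 19643.14
145.0 x − 192.2 y = 11014.80
Solving the 2×2 system: x ≈ 39.5, y ≈ -27.5 km.

x ≈ 39.5 km, y ≈ -27.5 km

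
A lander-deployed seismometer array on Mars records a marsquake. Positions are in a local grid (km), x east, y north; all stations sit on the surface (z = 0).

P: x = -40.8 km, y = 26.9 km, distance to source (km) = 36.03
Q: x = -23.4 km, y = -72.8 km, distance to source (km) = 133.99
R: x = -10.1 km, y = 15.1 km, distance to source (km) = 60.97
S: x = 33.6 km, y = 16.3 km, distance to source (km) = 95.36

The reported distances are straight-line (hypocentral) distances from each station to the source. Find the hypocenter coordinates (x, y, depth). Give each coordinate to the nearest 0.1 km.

Each station gives a sphere (x−x_i)² + (y−y_i)² + z² = d_i² (stations at z=0).
Subtracting the P sphere from Q and R: z² cancels, leaving linear equations in x and y:
34.8 x − 199.4 y = -13196.01
61.4 x − 23.6 y = -4477.41
Solving: x ≈ -50.900, y ≈ 57.295 km (keep extra digits for the depth step; rounded: -50.9, 57.3).
Then from the P sphere: z² = 36.03² − (x + 40.8)² − (y − 26.9)² with x = -50.900, y = 57.295, so z ≈ 16.501 ≈ 16.5 km.

(-50.9, 57.3, 16.5)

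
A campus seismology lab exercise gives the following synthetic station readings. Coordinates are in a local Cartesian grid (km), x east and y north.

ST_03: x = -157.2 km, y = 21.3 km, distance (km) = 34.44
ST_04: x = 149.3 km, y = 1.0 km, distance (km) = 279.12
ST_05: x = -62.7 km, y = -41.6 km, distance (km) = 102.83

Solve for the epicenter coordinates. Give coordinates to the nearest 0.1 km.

x ≈ -127.3 km, y ≈ 38.4 km

Circle about each station: (x + 157.2)² + (y − 21.3)² = 34.44²; (x − 149.3)² + (y − 1.0)² = 279.12²; (x + 62.7)² + (y + 41.6)² = 102.83².
Subtracting the ST_03 equation from the ST_04 and ST_05 equations removes the quadratic terms:
613.0 x − 40.6 y = -79595.90
189.0 x − 125.8 y = -28891.58
Solving the 2×2 system: x ≈ -127.3, y ≈ 38.4 km.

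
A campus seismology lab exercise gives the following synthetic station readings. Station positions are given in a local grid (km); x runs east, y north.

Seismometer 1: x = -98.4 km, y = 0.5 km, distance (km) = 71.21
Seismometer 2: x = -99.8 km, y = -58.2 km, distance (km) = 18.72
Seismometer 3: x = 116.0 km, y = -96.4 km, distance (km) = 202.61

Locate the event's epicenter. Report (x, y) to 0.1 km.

(-84.8, -69.4)

Circle about each station: (x + 98.4)² + (y − 0.5)² = 71.21²; (x + 99.8)² + (y + 58.2)² = 18.72²; (x − 116.0)² + (y + 96.4)² = 202.61².
Subtracting pairs of circle equations eliminates x²+y² and gives linear equations (the radical axes):
-2.8 x − 117.4 y = 8384.90
428.8 x − 193.8 y = -22913.80
Solving the 2×2 system: x ≈ -84.8, y ≈ -69.4 km.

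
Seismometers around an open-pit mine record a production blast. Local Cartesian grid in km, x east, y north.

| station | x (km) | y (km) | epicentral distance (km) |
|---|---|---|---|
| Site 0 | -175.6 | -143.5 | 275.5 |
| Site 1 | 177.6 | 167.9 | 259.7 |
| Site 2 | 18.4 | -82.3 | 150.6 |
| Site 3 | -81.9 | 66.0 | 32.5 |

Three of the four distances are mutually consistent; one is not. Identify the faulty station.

Site 0

Solve using three stations at a time. Using Site 1, Site 2, Site 3 (subtract circle equations pairwise → linear system) gives (x, y) ≈ (-53.7, 49.9).
Distances from that point to each station vs reported:
  Site 0: calculated 228.6 vs reported 275.5 → residual 46.9 km
  Site 1: calculated 259.7 vs reported 259.7 → residual 0.0 km
  Site 2: calculated 150.6 vs reported 150.6 → residual 0.0 km
  Site 3: calculated 32.4 vs reported 32.5 → residual 0.1 km
Site 1, Site 2, Site 3 are mutually consistent (residuals ≈ 0); Site 0 is off by 46.9 km.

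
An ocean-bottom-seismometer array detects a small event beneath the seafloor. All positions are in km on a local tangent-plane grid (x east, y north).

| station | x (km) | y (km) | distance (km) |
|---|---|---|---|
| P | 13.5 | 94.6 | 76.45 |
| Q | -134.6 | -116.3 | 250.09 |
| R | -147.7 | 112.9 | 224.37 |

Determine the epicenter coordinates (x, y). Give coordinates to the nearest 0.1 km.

x ≈ 63.3 km, y ≈ 36.6 km

Circle about each station: (x − 13.5)² + (y − 94.6)² = 76.45²; (x + 134.6)² + (y + 116.3)² = 250.09²; (x + 147.7)² + (y − 112.9)² = 224.37².
Subtracting the P equation from the Q and R equations removes the quadratic terms:
-296.2 x − 421.8 y = -34188.97
-322.4 x + 36.6 y = -19067.00
Solving the 2×2 system: x ≈ 63.3, y ≈ 36.6 km.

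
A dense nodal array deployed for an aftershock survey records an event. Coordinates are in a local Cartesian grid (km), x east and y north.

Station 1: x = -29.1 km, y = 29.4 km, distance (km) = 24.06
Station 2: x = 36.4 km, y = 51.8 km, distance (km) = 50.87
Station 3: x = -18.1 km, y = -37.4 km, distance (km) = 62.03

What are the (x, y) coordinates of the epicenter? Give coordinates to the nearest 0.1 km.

(-5.8, 23.4)

Circle about each station: (x + 29.1)² + (y − 29.4)² = 24.06²; (x − 36.4)² + (y − 51.8)² = 50.87²; (x + 18.1)² + (y + 37.4)² = 62.03².
Subtracting the Station 1 equation from the Station 2 and Station 3 equations removes the quadratic terms:
131.0 x + 44.8 y = 288.16
22.0 x − 133.6 y = -3253.64
Solving the 2×2 system: x ≈ -5.8, y ≈ 23.4 km.
Check against Station 1 (with the unrounded x, y): √((x + 29.1)²+(y − 29.4)²) = 24.06 ≈ 24.06 km. ✓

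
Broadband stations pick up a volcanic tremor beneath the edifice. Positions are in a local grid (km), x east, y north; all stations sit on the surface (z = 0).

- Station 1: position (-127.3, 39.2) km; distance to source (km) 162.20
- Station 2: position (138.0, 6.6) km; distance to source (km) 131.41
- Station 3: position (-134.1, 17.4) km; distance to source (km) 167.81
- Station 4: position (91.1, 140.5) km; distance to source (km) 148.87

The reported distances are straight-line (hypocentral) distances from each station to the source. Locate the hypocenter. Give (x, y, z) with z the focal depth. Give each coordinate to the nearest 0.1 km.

x ≈ 22.4 km, y ≈ 23.0 km, depth ≈ 60.3 km

Each station gives a sphere (x−x_i)² + (y−y_i)² + z² = d_i² (stations at z=0).
Subtracting the Station 1 sphere from Station 2 and Station 3: z² cancels, leaving linear equations in x and y:
530.6 x − 65.2 y = 10385.88
-13.6 x − 43.6 y = -1307.72
Solving: x ≈ 22.401, y ≈ 23.006 km (keep extra digits for the depth step; rounded: 22.4, 23.0).
Then from the Station 1 sphere: z² = 162.20² − (x + 127.3)² − (y − 39.2)² with x = 22.401, y = 23.006, so z ≈ 60.301 ≈ 60.3 km.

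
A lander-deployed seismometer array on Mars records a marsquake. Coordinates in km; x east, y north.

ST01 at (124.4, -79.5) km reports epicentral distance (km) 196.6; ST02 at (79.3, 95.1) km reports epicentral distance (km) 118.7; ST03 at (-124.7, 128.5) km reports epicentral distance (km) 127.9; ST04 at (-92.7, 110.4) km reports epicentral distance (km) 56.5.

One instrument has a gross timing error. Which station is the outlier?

ST04

Solve using three stations at a time. Using ST01, ST02, ST03 (subtract circle equations pairwise → linear system) gives (x, y) ≈ (-28.1, 44.6).
Distances from that point to each station vs reported:
  ST01: calculated 196.6 vs reported 196.6 → residual 0.0 km
  ST02: calculated 118.7 vs reported 118.7 → residual 0.0 km
  ST03: calculated 127.9 vs reported 127.9 → residual 0.0 km
  ST04: calculated 92.2 vs reported 56.5 → residual 35.7 km
ST01, ST02, ST03 are mutually consistent (residuals ≈ 0); ST04 is off by 35.7 km.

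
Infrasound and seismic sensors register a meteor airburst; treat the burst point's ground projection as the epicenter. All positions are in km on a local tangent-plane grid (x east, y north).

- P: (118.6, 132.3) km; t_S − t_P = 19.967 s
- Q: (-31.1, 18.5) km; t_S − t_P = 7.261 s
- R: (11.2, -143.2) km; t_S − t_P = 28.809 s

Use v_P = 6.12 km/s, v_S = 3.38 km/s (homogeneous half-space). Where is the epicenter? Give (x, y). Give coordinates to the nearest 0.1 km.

x ≈ -19.6 km, y ≈ 72.1 km

Distance from S−P lag: d = Δt · v_P v_S / (v_P − v_S) = Δt · (6.12·3.38)/(6.12−3.38) ≈ 7.5495·Δt.
So d_P = 150.74, d_Q = 54.82, d_R = 217.49 km.
Circle about each station: (x − 118.6)² + (y − 132.3)² = 150.74²; (x + 31.1)² + (y − 18.5)² = 54.82²; (x − 11.2)² + (y + 143.2)² = 217.49².
Subtracting the P equation from the Q and R equations removes the quadratic terms:
-299.4 x − 227.6 y = -10542.47
-214.8 x − 551.0 y = -35516.92
Solving the 2×2 system: x ≈ -19.6, y ≈ 72.1 km.
Check against P (with the unrounded x, y): √((x − 118.6)²+(y − 132.3)²) = 150.74 ≈ 150.74 km. ✓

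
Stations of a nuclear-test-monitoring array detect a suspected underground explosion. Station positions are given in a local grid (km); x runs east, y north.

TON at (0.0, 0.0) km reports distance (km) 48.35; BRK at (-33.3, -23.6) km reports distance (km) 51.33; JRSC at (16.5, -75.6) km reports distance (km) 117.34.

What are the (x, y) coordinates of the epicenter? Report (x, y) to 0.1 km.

(-39.9, 27.3)

Circle about each station: x² + y² = 48.35²; (x + 33.3)² + (y + 23.6)² = 51.33²; (x − 16.5)² + (y + 75.6)² = 117.34².
Subtracting pairs of circle equations eliminates x²+y² and gives linear equations (the radical axes):
-66.6 x − 47.2 y = 1368.80
33.0 x − 151.2 y = -5443.34
Solving the 2×2 system: x ≈ -39.9, y ≈ 27.3 km.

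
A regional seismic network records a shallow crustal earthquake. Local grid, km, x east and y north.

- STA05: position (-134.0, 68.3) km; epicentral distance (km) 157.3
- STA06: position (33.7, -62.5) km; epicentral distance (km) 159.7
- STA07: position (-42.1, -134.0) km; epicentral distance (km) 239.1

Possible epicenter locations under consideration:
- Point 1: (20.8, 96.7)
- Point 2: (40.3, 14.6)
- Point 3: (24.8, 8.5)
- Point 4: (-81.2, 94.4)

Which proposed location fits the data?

For each candidate, compare |candidate − station| to the reported distance:
Point 1: residuals STA05 0.1, STA06 0.0, STA07 0.0 → max 0.1 km
Point 2: residuals STA05 25.1, STA06 82.3, STA07 69.2 → max 82.3 km
Point 3: residuals STA05 12.4, STA06 88.1, STA07 81.7 → max 88.1 km
Point 4: residuals STA05 98.4, STA06 34.8, STA07 7.4 → max 98.4 km
Only Point 1 has all residuals ≈ 0.

Point 1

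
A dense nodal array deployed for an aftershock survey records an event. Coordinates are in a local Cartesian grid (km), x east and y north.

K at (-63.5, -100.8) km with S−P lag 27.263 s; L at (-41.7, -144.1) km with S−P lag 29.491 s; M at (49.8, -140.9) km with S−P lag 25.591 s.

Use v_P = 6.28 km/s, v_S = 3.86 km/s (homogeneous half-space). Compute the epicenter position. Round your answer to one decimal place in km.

(113.1, 107.5)

Distance from S−P lag: d = Δt · v_P v_S / (v_P − v_S) = Δt · (6.28·3.86)/(6.28−3.86) ≈ 10.0169·Δt.
So d_K = 273.09, d_L = 295.41, d_M = 256.34 km.
Circle about each station: (x + 63.5)² + (y + 100.8)² = 273.09²; (x + 41.7)² + (y + 144.1)² = 295.41²; (x − 49.8)² + (y + 140.9)² = 256.34².
Subtracting the K equation from the L and M equations removes the quadratic terms:
43.6 x − 86.6 y = -4378.11
226.6 x − 80.2 y = 17007.91
Solving the 2×2 system: x ≈ 113.1, y ≈ 107.5 km.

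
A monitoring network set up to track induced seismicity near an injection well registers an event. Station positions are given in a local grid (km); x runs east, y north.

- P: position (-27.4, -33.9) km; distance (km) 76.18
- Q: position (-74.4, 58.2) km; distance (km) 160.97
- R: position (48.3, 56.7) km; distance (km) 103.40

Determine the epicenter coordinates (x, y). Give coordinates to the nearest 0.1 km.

47.7 km east, -46.7 km north

Circle about each station: (x + 27.4)² + (y + 33.9)² = 76.18²; (x + 74.4)² + (y − 58.2)² = 160.97²; (x − 48.3)² + (y − 56.7)² = 103.40².
Subtracting pairs of circle equations eliminates x²+y² and gives linear equations (the radical axes):
-94.0 x + 184.2 y = -13085.32
151.4 x + 181.2 y = -1240.36
Solving the 2×2 system: x ≈ 47.7, y ≈ -46.7 km.
Check against P (with the unrounded x, y): √((x + 27.4)²+(y + 33.9)²) = 76.18 ≈ 76.18 km. ✓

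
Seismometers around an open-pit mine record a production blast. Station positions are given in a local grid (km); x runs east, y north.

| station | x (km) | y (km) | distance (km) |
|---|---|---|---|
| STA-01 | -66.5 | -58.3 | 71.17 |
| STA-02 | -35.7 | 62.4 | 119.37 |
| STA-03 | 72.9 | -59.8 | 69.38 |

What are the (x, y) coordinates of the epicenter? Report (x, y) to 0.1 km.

x ≈ 4.2 km, y ≈ -50.1 km

Circle about each station: (x + 66.5)² + (y + 58.3)² = 71.17²; (x + 35.7)² + (y − 62.4)² = 119.37²; (x − 72.9)² + (y + 59.8)² = 69.38².
Subtracting the STA-01 equation from the STA-02 and STA-03 equations removes the quadratic terms:
61.6 x + 241.4 y = -11836.92
278.8 x − 3.0 y = 1320.89
Solving the 2×2 system: x ≈ 4.2, y ≈ -50.1 km.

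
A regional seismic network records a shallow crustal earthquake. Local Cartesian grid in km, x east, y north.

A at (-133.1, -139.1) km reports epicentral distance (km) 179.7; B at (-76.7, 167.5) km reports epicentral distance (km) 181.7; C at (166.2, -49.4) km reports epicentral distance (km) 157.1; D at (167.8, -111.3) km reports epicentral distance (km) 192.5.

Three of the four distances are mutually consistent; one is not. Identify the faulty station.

Solve using three stations at a time. Using B, C, D (subtract circle equations pairwise → linear system) gives (x, y) ≈ (23.4, 15.9).
Distances from that point to each station vs reported:
  A: calculated 220.3 vs reported 179.7 → residual 40.6 km
  B: calculated 181.7 vs reported 181.7 → residual 0.0 km
  C: calculated 157.0 vs reported 157.1 → residual 0.1 km
  D: calculated 192.5 vs reported 192.5 → residual 0.0 km
B, C, D are mutually consistent (residuals ≈ 0); A is off by 40.6 km.

A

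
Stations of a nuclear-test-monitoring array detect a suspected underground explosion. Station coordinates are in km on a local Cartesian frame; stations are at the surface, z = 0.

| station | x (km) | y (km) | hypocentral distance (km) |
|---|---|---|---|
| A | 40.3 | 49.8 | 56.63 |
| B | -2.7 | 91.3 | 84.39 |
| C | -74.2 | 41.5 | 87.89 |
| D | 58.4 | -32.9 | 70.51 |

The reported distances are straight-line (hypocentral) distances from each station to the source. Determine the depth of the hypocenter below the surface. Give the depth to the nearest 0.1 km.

Each station gives a sphere (x−x_i)² + (y−y_i)² + z² = d_i² (stations at z=0).
Subtracting the A sphere from B and C: z² cancels, leaving linear equations in x and y:
-86.0 x + 83.0 y = 324.13
-229.0 x − 16.6 y = -1393.94
Solving: x ≈ 5.398, y ≈ 9.499 km (keep extra digits for the depth step; rounded: 5.4, 9.5).
Then from the A sphere: z² = 56.63² − (x − 40.3)² − (y − 49.8)² with x = 5.398, y = 9.499, so z ≈ 19.095 ≈ 19.1 km.
Check against D (with the unrounded solution): distance 70.51 ≈ 70.51 km. ✓

depth ≈ 19.1 km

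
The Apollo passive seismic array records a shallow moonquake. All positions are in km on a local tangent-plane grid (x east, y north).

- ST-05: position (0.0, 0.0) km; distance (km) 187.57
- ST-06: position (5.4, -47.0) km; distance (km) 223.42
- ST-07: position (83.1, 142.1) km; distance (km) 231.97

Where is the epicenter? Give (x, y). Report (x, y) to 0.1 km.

Circle about each station: x² + y² = 187.57²; (x − 5.4)² + (y + 47.0)² = 223.42²; (x − 83.1)² + (y − 142.1)² = 231.97².
Subtracting the ST-05 equation from the ST-06 and ST-07 equations removes the quadratic terms:
10.8 x − 94.0 y = -12495.83
166.2 x + 284.2 y = 8470.44
Solving the 2×2 system: x ≈ -147.4, y ≈ 116.0 km.
Check against ST-05 (with the unrounded x, y): √(x²+y²) = 187.57 ≈ 187.57 km. ✓

x ≈ -147.4 km, y ≈ 116.0 km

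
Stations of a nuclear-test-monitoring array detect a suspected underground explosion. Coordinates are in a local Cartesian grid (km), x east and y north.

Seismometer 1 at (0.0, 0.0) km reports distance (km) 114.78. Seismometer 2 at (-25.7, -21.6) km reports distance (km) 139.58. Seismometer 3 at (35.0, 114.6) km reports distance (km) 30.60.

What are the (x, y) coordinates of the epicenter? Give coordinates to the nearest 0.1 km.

Circle about each station: x² + y² = 114.78²; (x + 25.7)² + (y + 21.6)² = 139.58²; (x − 35.0)² + (y − 114.6)² = 30.60².
Subtracting pairs of circle equations eliminates x²+y² and gives linear equations (the radical axes):
-51.4 x − 43.2 y = -5181.08
70.0 x + 229.2 y = 26596.25
Solving the 2×2 system: x ≈ 4.4, y ≈ 114.7 km.

(4.4, 114.7)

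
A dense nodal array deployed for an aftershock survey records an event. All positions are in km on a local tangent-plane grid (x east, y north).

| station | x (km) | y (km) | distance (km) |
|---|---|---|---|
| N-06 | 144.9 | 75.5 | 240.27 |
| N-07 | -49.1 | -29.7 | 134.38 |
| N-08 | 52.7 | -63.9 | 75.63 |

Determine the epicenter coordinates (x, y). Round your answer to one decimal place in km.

Circle about each station: (x − 144.9)² + (y − 75.5)² = 240.27²; (x + 49.1)² + (y + 29.7)² = 134.38²; (x − 52.7)² + (y + 63.9)² = 75.63².
Subtracting the N-06 equation from the N-07 and N-08 equations removes the quadratic terms:
-388.0 x − 210.4 y = 16268.33
-184.4 x − 278.8 y = 32174.02
Solving the 2×2 system: x ≈ 32.2, y ≈ -136.7 km.

x ≈ 32.2 km, y ≈ -136.7 km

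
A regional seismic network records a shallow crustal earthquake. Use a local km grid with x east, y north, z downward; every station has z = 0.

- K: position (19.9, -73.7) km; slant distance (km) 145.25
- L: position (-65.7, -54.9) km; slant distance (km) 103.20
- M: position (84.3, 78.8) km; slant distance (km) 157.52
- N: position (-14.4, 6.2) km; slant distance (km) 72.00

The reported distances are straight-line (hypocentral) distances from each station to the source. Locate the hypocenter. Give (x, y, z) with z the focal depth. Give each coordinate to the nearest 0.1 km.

Each station gives a sphere (x−x_i)² + (y−y_i)² + z² = d_i² (stations at z=0).
Subtracting the K sphere from L and M: z² cancels, leaving linear equations in x and y:
-171.2 x + 37.6 y = 11950.12
128.8 x + 305.0 y = 3773.24
Solving: x ≈ -61.391, y ≈ 38.296 km (keep extra digits for the depth step; rounded: -61.4, 38.3).
Then from the K sphere: z² = 145.25² − (x − 19.9)² − (y + 73.7)² with x = -61.391, y = 38.296, so z ≈ 44.116 ≈ 44.1 km.
Check against N (with the unrounded solution): distance 72.00 ≈ 72.00 km. ✓

x ≈ -61.4 km, y ≈ 38.3 km, depth ≈ 44.1 km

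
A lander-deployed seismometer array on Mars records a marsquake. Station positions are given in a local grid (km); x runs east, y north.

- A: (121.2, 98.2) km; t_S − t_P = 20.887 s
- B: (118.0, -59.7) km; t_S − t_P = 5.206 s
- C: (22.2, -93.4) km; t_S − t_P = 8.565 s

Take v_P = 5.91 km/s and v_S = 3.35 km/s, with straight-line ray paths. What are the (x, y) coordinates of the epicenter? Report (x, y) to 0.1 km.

x ≈ 77.8 km, y ≈ -57.4 km

Distance from S−P lag: d = Δt · v_P v_S / (v_P − v_S) = Δt · (5.91·3.35)/(5.91−3.35) ≈ 7.7338·Δt.
So d_A = 161.54, d_B = 40.26, d_C = 66.24 km.
Circle about each station: (x − 121.2)² + (y − 98.2)² = 161.54²; (x − 118.0)² + (y + 59.7)² = 40.26²; (x − 22.2)² + (y + 93.4)² = 66.24².
Subtracting the A equation from the B and C equations removes the quadratic terms:
-6.4 x − 315.8 y = 17629.71
-198.0 x − 383.2 y = 6591.15
Solving the 2×2 system: x ≈ 77.8, y ≈ -57.4 km.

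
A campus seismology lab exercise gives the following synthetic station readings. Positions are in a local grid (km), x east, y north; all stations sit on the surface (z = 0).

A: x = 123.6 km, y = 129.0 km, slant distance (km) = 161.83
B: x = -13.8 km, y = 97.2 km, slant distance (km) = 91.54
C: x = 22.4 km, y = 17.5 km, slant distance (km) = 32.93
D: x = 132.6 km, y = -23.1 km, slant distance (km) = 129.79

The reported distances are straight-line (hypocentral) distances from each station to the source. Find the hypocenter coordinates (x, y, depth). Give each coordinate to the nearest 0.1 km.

x ≈ 12.7 km, y ≈ 15.4 km, depth ≈ 31.4 km

Each station gives a sphere (x−x_i)² + (y−y_i)² + z² = d_i² (stations at z=0).
Subtracting the A sphere from B and C: z² cancels, leaving linear equations in x and y:
-274.8 x − 63.6 y = -4470.30
-202.4 x − 223.0 y = -6005.39
Solving: x ≈ 12.703, y ≈ 15.400 km (keep extra digits for the depth step; rounded: 12.7, 15.4).
Then from the A sphere: z² = 161.83² − (x − 123.6)² − (y − 129.0)² with x = 12.703, y = 15.400, so z ≈ 31.398 ≈ 31.4 km.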